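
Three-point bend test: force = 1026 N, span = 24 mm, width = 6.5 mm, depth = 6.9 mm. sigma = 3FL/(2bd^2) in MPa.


sigma = 3*1026*24/(2*6.5*6.9^2) = 119.4 MPa

119.4


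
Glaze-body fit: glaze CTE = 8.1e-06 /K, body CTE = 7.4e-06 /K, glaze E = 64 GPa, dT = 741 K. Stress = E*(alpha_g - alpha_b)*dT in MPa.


Stress = 64*1000*(8.1e-06 - 7.4e-06)*741 = 33.2 MPa

33.2


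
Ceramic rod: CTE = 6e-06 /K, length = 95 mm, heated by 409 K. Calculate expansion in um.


dL = 6e-06 * 95 * 409 * 1000 = 233.13 um

233.13


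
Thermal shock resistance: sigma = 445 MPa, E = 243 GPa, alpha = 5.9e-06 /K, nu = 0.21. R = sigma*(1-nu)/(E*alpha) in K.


R = 445*(1-0.21)/(243*1000*5.9e-06) = 245 K

245


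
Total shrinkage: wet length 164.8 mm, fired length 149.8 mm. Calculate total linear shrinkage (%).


TS = (164.8 - 149.8) / 164.8 * 100 = 9.1%

9.1


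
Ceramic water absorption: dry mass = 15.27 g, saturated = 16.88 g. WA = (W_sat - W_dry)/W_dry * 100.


WA = (16.88 - 15.27) / 15.27 * 100 = 10.54%

10.54


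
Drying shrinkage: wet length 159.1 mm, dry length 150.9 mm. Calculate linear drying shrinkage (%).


DS = (159.1 - 150.9) / 159.1 * 100 = 5.15%

5.15


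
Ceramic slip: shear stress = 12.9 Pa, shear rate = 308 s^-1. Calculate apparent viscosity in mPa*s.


eta = tau/gamma * 1000 = 12.9/308 * 1000 = 41.9 mPa*s

41.9


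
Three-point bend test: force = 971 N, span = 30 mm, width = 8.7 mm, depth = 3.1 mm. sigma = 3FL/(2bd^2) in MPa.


sigma = 3*971*30/(2*8.7*3.1^2) = 522.6 MPa

522.6


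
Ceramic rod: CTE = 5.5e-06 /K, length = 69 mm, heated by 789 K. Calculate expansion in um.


dL = 5.5e-06 * 69 * 789 * 1000 = 299.426 um

299.426


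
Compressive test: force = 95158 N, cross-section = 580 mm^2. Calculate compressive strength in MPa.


CS = 95158 / 580 = 164.1 MPa

164.1


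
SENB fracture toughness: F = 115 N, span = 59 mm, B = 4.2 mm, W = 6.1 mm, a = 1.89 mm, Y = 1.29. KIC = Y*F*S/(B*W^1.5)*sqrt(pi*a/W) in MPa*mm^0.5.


KIC = 1.29*115*59/(4.2*6.1^1.5)*sqrt(pi*1.89/6.1) = 136.47

136.47


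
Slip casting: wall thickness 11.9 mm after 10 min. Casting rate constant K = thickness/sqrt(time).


K = 11.9 / sqrt(10) = 11.9 / 3.1623 = 3.763 mm/min^0.5

3.763


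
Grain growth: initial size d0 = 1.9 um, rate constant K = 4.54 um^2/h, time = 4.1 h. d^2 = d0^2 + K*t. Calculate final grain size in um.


d^2 = 1.9^2 + 4.54*4.1 = 22.224
d = sqrt(22.224) = 4.71 um

4.71


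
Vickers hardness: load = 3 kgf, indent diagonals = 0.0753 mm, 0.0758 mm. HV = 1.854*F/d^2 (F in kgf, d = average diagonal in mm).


d_avg = (0.0753+0.0758)/2 = 0.07555 mm
HV = 1.854*3/0.07555^2 = 974

974


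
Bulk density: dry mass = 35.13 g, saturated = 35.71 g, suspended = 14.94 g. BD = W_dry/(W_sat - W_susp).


BD = 35.13 / (35.71 - 14.94) = 35.13 / 20.77 = 1.691 g/cm^3

1.691


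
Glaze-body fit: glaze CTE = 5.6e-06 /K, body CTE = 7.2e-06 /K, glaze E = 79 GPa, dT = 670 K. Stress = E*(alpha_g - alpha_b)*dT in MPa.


Stress = 79*1000*(5.6e-06 - 7.2e-06)*670 = -84.7 MPa

-84.7


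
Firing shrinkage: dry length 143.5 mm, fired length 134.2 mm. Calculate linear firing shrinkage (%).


FS = (143.5 - 134.2) / 143.5 * 100 = 6.48%

6.48


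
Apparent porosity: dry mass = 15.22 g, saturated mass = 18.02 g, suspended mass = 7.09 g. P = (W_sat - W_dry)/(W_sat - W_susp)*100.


P = (18.02 - 15.22) / (18.02 - 7.09) * 100 = 2.8 / 10.93 * 100 = 25.6%

25.6


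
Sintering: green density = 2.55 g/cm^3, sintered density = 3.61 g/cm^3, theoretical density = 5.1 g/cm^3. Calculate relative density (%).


Relative = 3.61 / 5.1 * 100 = 70.8%

70.8


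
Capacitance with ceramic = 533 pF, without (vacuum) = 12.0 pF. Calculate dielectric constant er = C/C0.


er = 533 / 12.0 = 44.42

44.42


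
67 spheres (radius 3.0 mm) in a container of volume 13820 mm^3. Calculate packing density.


V_sphere = 4/3*pi*3.0^3 = 113.0973 mm^3
Total V = 67*113.0973 = 7577.5191 mm^3
PD = 7577.5191 / 13820 = 0.548

0.548


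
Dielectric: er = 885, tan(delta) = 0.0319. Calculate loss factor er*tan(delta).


Loss = 885 * 0.0319 = 28.232

28.232


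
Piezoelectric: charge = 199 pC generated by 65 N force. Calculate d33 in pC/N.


d33 = 199 / 65 = 3.1 pC/N

3.1


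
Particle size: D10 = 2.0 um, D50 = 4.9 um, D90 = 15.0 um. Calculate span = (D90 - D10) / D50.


Span = (15.0 - 2.0) / 4.9 = 13.0 / 4.9 = 2.653

2.653


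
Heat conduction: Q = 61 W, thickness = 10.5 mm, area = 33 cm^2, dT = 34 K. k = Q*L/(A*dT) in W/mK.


k = 61*10.5/1000/(33/10000*34) = 5.71 W/mK

5.71


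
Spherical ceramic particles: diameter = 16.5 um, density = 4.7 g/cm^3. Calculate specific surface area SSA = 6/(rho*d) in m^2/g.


SSA = 6 / (4.7 * 16.5) = 0.077 m^2/g

0.077


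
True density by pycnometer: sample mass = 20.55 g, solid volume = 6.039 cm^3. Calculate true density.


TD = 20.55 / 6.039 = 3.403 g/cm^3

3.403


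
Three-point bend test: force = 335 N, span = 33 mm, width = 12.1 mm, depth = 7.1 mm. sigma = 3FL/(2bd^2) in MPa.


sigma = 3*335*33/(2*12.1*7.1^2) = 27.2 MPa

27.2


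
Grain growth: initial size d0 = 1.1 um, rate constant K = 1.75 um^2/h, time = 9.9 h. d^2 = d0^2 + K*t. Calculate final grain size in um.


d^2 = 1.1^2 + 1.75*9.9 = 18.535
d = sqrt(18.535) = 4.31 um

4.31


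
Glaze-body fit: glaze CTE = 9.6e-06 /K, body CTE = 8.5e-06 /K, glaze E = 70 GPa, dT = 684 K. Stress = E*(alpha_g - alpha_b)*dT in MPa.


Stress = 70*1000*(9.6e-06 - 8.5e-06)*684 = 52.7 MPa

52.7


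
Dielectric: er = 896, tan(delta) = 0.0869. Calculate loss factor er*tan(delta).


Loss = 896 * 0.0869 = 77.862

77.862


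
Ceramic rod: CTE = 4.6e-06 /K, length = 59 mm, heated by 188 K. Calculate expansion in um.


dL = 4.6e-06 * 59 * 188 * 1000 = 51.023 um

51.023


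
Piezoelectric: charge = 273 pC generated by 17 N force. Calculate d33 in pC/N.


d33 = 273 / 17 = 16.1 pC/N

16.1


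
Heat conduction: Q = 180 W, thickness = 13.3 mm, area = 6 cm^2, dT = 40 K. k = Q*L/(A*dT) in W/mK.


k = 180*13.3/1000/(6/10000*40) = 99.75 W/mK

99.75


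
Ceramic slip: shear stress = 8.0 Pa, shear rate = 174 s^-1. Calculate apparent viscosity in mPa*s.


eta = tau/gamma * 1000 = 8.0/174 * 1000 = 46.0 mPa*s

46.0


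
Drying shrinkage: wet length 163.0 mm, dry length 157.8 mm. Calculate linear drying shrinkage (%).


DS = (163.0 - 157.8) / 163.0 * 100 = 3.19%

3.19


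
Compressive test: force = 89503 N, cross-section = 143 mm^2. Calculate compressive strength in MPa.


CS = 89503 / 143 = 625.9 MPa

625.9


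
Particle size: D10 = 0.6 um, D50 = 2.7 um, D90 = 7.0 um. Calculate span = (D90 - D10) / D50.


Span = (7.0 - 0.6) / 2.7 = 6.4 / 2.7 = 2.37

2.37


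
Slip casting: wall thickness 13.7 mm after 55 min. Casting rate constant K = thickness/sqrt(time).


K = 13.7 / sqrt(55) = 13.7 / 7.4162 = 1.847 mm/min^0.5

1.847


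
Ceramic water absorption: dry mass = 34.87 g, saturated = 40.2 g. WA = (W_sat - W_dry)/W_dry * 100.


WA = (40.2 - 34.87) / 34.87 * 100 = 15.29%

15.29


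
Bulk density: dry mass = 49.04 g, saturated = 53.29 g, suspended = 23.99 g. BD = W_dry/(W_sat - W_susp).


BD = 49.04 / (53.29 - 23.99) = 49.04 / 29.3 = 1.674 g/cm^3

1.674


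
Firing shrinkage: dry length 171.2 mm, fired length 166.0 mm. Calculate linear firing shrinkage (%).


FS = (171.2 - 166.0) / 171.2 * 100 = 3.04%

3.04


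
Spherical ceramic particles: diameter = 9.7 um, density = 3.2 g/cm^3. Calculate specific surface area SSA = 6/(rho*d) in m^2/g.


SSA = 6 / (3.2 * 9.7) = 0.193 m^2/g

0.193


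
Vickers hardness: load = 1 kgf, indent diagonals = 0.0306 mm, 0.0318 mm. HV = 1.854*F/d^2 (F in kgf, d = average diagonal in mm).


d_avg = (0.0306+0.0318)/2 = 0.0312 mm
HV = 1.854*1/0.0312^2 = 1905

1905


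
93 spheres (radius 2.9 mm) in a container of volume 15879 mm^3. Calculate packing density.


V_sphere = 4/3*pi*2.9^3 = 102.1604 mm^3
Total V = 93*102.1604 = 9500.9172 mm^3
PD = 9500.9172 / 15879 = 0.598

0.598


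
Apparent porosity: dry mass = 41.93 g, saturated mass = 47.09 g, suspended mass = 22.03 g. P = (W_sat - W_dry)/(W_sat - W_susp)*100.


P = (47.09 - 41.93) / (47.09 - 22.03) * 100 = 5.16 / 25.06 * 100 = 20.6%

20.6


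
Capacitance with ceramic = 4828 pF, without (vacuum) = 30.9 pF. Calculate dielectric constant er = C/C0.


er = 4828 / 30.9 = 156.25

156.25


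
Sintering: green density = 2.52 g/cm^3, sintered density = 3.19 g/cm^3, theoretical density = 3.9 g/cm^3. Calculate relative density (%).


Relative = 3.19 / 3.9 * 100 = 81.8%

81.8


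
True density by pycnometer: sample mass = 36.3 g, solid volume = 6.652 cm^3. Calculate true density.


TD = 36.3 / 6.652 = 5.457 g/cm^3

5.457


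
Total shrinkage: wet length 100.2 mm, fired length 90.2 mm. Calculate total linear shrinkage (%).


TS = (100.2 - 90.2) / 100.2 * 100 = 9.98%

9.98


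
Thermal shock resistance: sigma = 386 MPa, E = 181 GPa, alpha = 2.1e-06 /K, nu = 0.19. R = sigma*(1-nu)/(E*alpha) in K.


R = 386*(1-0.19)/(181*1000*2.1e-06) = 823 K

823


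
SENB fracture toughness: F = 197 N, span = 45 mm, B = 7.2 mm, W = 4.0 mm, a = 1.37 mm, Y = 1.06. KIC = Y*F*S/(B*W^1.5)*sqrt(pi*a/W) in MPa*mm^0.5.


KIC = 1.06*197*45/(7.2*4.0^1.5)*sqrt(pi*1.37/4.0) = 169.23

169.23


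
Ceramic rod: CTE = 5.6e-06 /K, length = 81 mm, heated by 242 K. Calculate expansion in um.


dL = 5.6e-06 * 81 * 242 * 1000 = 109.771 um

109.771


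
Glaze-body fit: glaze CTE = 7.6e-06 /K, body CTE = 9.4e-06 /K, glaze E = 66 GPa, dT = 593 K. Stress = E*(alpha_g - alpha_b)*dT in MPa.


Stress = 66*1000*(7.6e-06 - 9.4e-06)*593 = -70.4 MPa

-70.4


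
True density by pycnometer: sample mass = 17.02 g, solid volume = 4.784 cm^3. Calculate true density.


TD = 17.02 / 4.784 = 3.558 g/cm^3

3.558


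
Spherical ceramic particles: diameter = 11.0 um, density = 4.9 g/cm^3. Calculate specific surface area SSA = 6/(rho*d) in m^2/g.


SSA = 6 / (4.9 * 11.0) = 0.111 m^2/g

0.111


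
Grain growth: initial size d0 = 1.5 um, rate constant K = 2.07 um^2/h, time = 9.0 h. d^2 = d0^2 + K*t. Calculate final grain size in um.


d^2 = 1.5^2 + 2.07*9.0 = 20.88
d = sqrt(20.88) = 4.57 um

4.57


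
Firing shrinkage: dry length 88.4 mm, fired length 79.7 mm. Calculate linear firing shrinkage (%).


FS = (88.4 - 79.7) / 88.4 * 100 = 9.84%

9.84


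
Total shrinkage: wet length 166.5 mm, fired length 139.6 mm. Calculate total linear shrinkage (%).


TS = (166.5 - 139.6) / 166.5 * 100 = 16.16%

16.16


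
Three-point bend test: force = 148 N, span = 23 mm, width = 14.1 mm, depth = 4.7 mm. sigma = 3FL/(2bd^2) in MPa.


sigma = 3*148*23/(2*14.1*4.7^2) = 16.4 MPa

16.4


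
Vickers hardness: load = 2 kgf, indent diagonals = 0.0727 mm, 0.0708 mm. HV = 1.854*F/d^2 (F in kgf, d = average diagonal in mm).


d_avg = (0.0727+0.0708)/2 = 0.07175 mm
HV = 1.854*2/0.07175^2 = 720

720


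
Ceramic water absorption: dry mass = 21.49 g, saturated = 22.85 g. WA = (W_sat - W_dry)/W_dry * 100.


WA = (22.85 - 21.49) / 21.49 * 100 = 6.33%

6.33


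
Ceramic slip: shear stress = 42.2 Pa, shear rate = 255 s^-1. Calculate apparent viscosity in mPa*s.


eta = tau/gamma * 1000 = 42.2/255 * 1000 = 165.5 mPa*s

165.5


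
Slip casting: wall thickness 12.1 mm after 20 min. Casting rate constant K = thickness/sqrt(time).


K = 12.1 / sqrt(20) = 12.1 / 4.4721 = 2.706 mm/min^0.5

2.706


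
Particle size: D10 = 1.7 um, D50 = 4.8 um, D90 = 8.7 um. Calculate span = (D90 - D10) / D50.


Span = (8.7 - 1.7) / 4.8 = 7.0 / 4.8 = 1.458

1.458


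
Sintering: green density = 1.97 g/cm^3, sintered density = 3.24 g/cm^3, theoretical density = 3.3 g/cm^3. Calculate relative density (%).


Relative = 3.24 / 3.3 * 100 = 98.2%

98.2


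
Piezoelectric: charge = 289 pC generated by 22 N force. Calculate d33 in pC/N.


d33 = 289 / 22 = 13.1 pC/N

13.1


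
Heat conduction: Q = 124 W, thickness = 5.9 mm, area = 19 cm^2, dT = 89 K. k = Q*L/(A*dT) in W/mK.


k = 124*5.9/1000/(19/10000*89) = 4.33 W/mK

4.33


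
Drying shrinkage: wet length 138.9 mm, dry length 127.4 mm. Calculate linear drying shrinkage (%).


DS = (138.9 - 127.4) / 138.9 * 100 = 8.28%

8.28


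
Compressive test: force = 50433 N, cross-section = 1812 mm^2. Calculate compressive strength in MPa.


CS = 50433 / 1812 = 27.8 MPa

27.8


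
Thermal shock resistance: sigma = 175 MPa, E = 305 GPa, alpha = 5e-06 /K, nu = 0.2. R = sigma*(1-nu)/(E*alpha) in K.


R = 175*(1-0.2)/(305*1000*5e-06) = 92 K

92


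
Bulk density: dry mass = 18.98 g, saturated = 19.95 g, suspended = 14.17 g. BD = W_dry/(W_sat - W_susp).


BD = 18.98 / (19.95 - 14.17) = 18.98 / 5.78 = 3.284 g/cm^3

3.284


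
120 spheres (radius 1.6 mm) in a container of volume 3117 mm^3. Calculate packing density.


V_sphere = 4/3*pi*1.6^3 = 17.1573 mm^3
Total V = 120*17.1573 = 2058.876 mm^3
PD = 2058.876 / 3117 = 0.661

0.661


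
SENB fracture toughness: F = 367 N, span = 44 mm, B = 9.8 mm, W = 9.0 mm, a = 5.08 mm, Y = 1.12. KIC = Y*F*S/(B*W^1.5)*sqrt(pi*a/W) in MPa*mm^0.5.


KIC = 1.12*367*44/(9.8*9.0^1.5)*sqrt(pi*5.08/9.0) = 91.02

91.02


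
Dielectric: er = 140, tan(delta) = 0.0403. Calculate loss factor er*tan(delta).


Loss = 140 * 0.0403 = 5.642

5.642


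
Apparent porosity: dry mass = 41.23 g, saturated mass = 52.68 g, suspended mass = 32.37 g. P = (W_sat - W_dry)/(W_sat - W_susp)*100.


P = (52.68 - 41.23) / (52.68 - 32.37) * 100 = 11.45 / 20.31 * 100 = 56.4%

56.4


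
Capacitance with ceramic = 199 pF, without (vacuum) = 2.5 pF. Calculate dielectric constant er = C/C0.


er = 199 / 2.5 = 79.6

79.6


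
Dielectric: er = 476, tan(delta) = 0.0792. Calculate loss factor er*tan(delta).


Loss = 476 * 0.0792 = 37.699

37.699


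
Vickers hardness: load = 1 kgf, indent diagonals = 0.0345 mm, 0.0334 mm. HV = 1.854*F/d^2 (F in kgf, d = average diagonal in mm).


d_avg = (0.0345+0.0334)/2 = 0.03395 mm
HV = 1.854*1/0.03395^2 = 1609

1609


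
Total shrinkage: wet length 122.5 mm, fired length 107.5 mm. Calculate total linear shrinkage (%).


TS = (122.5 - 107.5) / 122.5 * 100 = 12.24%

12.24


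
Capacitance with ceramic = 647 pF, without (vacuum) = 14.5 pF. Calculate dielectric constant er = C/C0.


er = 647 / 14.5 = 44.62

44.62


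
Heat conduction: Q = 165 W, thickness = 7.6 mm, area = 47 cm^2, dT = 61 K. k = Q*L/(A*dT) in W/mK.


k = 165*7.6/1000/(47/10000*61) = 4.37 W/mK

4.37


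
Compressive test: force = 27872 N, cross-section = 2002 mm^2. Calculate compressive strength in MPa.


CS = 27872 / 2002 = 13.9 MPa

13.9


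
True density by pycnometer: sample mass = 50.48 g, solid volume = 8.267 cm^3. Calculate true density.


TD = 50.48 / 8.267 = 6.106 g/cm^3

6.106


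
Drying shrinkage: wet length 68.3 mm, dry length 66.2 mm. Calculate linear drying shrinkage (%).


DS = (68.3 - 66.2) / 68.3 * 100 = 3.07%

3.07


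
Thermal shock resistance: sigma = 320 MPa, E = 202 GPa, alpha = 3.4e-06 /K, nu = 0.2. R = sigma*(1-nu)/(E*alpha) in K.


R = 320*(1-0.2)/(202*1000*3.4e-06) = 373 K

373


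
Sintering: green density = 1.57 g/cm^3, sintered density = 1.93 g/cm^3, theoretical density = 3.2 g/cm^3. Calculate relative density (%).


Relative = 1.93 / 3.2 * 100 = 60.3%

60.3


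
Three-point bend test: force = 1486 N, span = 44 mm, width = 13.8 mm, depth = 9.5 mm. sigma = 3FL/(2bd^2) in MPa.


sigma = 3*1486*44/(2*13.8*9.5^2) = 78.7 MPa

78.7


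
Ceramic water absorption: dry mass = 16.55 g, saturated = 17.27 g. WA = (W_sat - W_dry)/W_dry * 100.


WA = (17.27 - 16.55) / 16.55 * 100 = 4.35%

4.35


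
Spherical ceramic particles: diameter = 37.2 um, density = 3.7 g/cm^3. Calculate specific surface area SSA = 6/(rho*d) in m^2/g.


SSA = 6 / (3.7 * 37.2) = 0.044 m^2/g

0.044


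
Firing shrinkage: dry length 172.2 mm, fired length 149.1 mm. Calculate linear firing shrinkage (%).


FS = (172.2 - 149.1) / 172.2 * 100 = 13.41%

13.41


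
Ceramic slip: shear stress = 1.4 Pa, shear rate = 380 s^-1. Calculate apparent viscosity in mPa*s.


eta = tau/gamma * 1000 = 1.4/380 * 1000 = 3.7 mPa*s

3.7


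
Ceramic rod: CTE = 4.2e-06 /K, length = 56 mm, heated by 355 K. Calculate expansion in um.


dL = 4.2e-06 * 56 * 355 * 1000 = 83.496 um

83.496


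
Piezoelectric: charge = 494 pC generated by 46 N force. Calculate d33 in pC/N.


d33 = 494 / 46 = 10.7 pC/N

10.7


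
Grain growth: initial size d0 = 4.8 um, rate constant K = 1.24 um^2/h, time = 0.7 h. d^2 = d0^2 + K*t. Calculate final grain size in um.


d^2 = 4.8^2 + 1.24*0.7 = 23.908
d = sqrt(23.908) = 4.89 um

4.89


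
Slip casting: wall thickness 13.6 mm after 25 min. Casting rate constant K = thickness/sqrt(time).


K = 13.6 / sqrt(25) = 13.6 / 5.0 = 2.72 mm/min^0.5

2.72


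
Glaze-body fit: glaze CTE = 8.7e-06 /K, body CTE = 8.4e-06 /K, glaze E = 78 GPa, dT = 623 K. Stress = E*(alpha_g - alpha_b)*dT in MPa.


Stress = 78*1000*(8.7e-06 - 8.4e-06)*623 = 14.6 MPa

14.6


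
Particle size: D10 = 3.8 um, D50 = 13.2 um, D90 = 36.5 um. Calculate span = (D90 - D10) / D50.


Span = (36.5 - 3.8) / 13.2 = 32.7 / 13.2 = 2.477

2.477


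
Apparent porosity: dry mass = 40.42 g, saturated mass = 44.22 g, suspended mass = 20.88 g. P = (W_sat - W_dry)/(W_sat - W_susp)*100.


P = (44.22 - 40.42) / (44.22 - 20.88) * 100 = 3.8 / 23.34 * 100 = 16.3%

16.3


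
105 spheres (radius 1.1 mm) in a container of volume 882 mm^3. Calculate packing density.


V_sphere = 4/3*pi*1.1^3 = 5.5753 mm^3
Total V = 105*5.5753 = 585.4065 mm^3
PD = 585.4065 / 882 = 0.664

0.664


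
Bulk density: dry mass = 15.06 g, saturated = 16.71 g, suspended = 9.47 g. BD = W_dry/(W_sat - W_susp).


BD = 15.06 / (16.71 - 9.47) = 15.06 / 7.24 = 2.08 g/cm^3

2.08


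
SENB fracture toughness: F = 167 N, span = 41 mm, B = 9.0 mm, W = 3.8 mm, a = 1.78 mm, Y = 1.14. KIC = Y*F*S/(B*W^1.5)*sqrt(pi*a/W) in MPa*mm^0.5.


KIC = 1.14*167*41/(9.0*3.8^1.5)*sqrt(pi*1.78/3.8) = 142.03

142.03


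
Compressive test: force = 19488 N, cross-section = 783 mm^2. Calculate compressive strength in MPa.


CS = 19488 / 783 = 24.9 MPa

24.9


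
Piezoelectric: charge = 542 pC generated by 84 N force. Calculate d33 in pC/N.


d33 = 542 / 84 = 6.5 pC/N

6.5


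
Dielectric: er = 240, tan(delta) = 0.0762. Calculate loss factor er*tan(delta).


Loss = 240 * 0.0762 = 18.288

18.288


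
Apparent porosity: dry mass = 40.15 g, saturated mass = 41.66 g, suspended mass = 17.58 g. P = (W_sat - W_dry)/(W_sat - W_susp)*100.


P = (41.66 - 40.15) / (41.66 - 17.58) * 100 = 1.51 / 24.08 * 100 = 6.3%

6.3


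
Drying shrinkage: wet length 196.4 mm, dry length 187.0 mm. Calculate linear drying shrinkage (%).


DS = (196.4 - 187.0) / 196.4 * 100 = 4.79%

4.79


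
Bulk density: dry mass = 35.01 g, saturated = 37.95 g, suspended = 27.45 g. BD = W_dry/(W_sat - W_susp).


BD = 35.01 / (37.95 - 27.45) = 35.01 / 10.5 = 3.334 g/cm^3

3.334


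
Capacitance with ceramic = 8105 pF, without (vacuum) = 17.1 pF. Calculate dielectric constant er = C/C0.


er = 8105 / 17.1 = 473.98

473.98


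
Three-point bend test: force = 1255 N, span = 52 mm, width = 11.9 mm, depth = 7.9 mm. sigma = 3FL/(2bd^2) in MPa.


sigma = 3*1255*52/(2*11.9*7.9^2) = 131.8 MPa

131.8


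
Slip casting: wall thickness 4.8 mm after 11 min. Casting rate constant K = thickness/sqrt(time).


K = 4.8 / sqrt(11) = 4.8 / 3.3166 = 1.447 mm/min^0.5

1.447


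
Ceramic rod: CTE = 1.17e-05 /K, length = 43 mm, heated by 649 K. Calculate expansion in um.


dL = 1.17e-05 * 43 * 649 * 1000 = 326.512 um

326.512


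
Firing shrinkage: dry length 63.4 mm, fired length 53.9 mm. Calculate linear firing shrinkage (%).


FS = (63.4 - 53.9) / 63.4 * 100 = 14.98%

14.98


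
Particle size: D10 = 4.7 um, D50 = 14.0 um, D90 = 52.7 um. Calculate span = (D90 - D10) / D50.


Span = (52.7 - 4.7) / 14.0 = 48.0 / 14.0 = 3.429

3.429


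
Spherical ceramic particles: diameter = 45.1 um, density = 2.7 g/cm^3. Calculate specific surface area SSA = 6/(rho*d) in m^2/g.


SSA = 6 / (2.7 * 45.1) = 0.049 m^2/g

0.049


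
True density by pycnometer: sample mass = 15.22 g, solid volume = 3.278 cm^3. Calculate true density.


TD = 15.22 / 3.278 = 4.643 g/cm^3

4.643


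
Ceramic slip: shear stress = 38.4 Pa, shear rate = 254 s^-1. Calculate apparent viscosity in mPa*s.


eta = tau/gamma * 1000 = 38.4/254 * 1000 = 151.2 mPa*s

151.2


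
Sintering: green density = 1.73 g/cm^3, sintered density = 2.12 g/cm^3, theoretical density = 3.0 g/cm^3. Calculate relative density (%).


Relative = 2.12 / 3.0 * 100 = 70.7%

70.7


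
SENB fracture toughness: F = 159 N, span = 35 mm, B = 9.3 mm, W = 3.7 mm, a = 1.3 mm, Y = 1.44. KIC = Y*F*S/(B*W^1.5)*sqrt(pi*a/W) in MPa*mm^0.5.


KIC = 1.44*159*35/(9.3*3.7^1.5)*sqrt(pi*1.3/3.7) = 127.2

127.2


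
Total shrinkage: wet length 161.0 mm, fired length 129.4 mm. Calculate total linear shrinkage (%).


TS = (161.0 - 129.4) / 161.0 * 100 = 19.63%

19.63


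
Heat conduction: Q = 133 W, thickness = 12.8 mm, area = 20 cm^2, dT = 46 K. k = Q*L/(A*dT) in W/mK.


k = 133*12.8/1000/(20/10000*46) = 18.5 W/mK

18.5


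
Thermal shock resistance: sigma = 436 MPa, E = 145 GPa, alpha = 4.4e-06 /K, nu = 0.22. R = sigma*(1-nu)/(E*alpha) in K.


R = 436*(1-0.22)/(145*1000*4.4e-06) = 533 K

533


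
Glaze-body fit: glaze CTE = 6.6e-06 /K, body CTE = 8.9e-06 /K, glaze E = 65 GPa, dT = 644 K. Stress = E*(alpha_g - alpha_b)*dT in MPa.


Stress = 65*1000*(6.6e-06 - 8.9e-06)*644 = -96.3 MPa

-96.3


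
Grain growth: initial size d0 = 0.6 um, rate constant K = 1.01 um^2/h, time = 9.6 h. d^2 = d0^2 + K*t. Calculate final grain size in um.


d^2 = 0.6^2 + 1.01*9.6 = 10.056
d = sqrt(10.056) = 3.17 um

3.17


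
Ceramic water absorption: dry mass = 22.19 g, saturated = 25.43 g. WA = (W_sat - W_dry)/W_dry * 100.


WA = (25.43 - 22.19) / 22.19 * 100 = 14.6%

14.6


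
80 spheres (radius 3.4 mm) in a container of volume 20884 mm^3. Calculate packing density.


V_sphere = 4/3*pi*3.4^3 = 164.6362 mm^3
Total V = 80*164.6362 = 13170.896 mm^3
PD = 13170.896 / 20884 = 0.631

0.631


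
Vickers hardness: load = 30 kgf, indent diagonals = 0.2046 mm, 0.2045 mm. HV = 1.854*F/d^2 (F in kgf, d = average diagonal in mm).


d_avg = (0.2046+0.2045)/2 = 0.20455 mm
HV = 1.854*30/0.20455^2 = 1329

1329


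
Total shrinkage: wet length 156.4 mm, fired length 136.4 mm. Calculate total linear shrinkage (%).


TS = (156.4 - 136.4) / 156.4 * 100 = 12.79%

12.79


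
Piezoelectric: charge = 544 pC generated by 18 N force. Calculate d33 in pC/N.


d33 = 544 / 18 = 30.2 pC/N

30.2


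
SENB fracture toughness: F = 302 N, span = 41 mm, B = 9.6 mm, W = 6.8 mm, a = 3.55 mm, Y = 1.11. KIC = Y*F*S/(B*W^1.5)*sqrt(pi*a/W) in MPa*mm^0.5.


KIC = 1.11*302*41/(9.6*6.8^1.5)*sqrt(pi*3.55/6.8) = 103.4

103.4


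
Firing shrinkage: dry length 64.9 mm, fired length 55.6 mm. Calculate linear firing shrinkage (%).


FS = (64.9 - 55.6) / 64.9 * 100 = 14.33%

14.33


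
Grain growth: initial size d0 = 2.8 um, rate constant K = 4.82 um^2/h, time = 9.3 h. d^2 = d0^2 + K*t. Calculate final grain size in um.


d^2 = 2.8^2 + 4.82*9.3 = 52.666
d = sqrt(52.666) = 7.26 um

7.26


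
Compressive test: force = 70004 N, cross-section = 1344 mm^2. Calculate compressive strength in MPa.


CS = 70004 / 1344 = 52.1 MPa

52.1


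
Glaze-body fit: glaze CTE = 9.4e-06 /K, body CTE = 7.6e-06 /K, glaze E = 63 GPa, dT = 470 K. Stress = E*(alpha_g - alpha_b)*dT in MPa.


Stress = 63*1000*(9.4e-06 - 7.6e-06)*470 = 53.3 MPa

53.3


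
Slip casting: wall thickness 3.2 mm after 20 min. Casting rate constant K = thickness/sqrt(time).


K = 3.2 / sqrt(20) = 3.2 / 4.4721 = 0.716 mm/min^0.5

0.716


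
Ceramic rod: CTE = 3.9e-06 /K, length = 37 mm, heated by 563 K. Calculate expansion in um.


dL = 3.9e-06 * 37 * 563 * 1000 = 81.241 um

81.241


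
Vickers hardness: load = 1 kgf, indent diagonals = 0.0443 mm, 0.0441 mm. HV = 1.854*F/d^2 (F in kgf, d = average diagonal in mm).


d_avg = (0.0443+0.0441)/2 = 0.0442 mm
HV = 1.854*1/0.0442^2 = 949

949


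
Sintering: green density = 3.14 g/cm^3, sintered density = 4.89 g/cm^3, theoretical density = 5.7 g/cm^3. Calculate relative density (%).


Relative = 4.89 / 5.7 * 100 = 85.8%

85.8


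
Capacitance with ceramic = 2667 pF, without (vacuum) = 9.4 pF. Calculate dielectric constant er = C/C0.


er = 2667 / 9.4 = 283.72

283.72


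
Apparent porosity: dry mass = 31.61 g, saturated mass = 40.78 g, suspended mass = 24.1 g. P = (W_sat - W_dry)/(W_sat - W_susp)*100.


P = (40.78 - 31.61) / (40.78 - 24.1) * 100 = 9.17 / 16.68 * 100 = 55.0%

55.0


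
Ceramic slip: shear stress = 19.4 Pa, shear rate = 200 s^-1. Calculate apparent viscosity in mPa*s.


eta = tau/gamma * 1000 = 19.4/200 * 1000 = 97.0 mPa*s

97.0


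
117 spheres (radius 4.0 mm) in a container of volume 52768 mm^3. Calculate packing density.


V_sphere = 4/3*pi*4.0^3 = 268.0826 mm^3
Total V = 117*268.0826 = 31365.6642 mm^3
PD = 31365.6642 / 52768 = 0.594

0.594


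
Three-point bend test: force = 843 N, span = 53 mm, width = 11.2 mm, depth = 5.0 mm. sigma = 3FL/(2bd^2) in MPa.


sigma = 3*843*53/(2*11.2*5.0^2) = 239.4 MPa

239.4


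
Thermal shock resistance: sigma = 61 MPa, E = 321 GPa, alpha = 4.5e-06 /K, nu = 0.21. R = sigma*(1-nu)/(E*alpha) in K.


R = 61*(1-0.21)/(321*1000*4.5e-06) = 33 K

33


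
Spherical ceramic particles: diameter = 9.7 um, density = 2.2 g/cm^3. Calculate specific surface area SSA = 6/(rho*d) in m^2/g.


SSA = 6 / (2.2 * 9.7) = 0.281 m^2/g

0.281


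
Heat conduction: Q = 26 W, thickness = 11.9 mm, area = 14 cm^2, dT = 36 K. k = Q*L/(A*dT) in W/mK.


k = 26*11.9/1000/(14/10000*36) = 6.14 W/mK

6.14


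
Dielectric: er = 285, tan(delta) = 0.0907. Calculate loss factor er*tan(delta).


Loss = 285 * 0.0907 = 25.85

25.85


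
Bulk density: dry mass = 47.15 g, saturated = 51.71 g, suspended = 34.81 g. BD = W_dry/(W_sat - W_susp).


BD = 47.15 / (51.71 - 34.81) = 47.15 / 16.9 = 2.79 g/cm^3

2.79


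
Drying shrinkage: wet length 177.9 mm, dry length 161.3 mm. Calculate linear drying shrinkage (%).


DS = (177.9 - 161.3) / 177.9 * 100 = 9.33%

9.33


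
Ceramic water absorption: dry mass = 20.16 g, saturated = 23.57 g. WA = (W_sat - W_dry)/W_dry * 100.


WA = (23.57 - 20.16) / 20.16 * 100 = 16.91%

16.91


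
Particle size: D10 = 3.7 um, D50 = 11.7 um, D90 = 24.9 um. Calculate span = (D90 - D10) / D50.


Span = (24.9 - 3.7) / 11.7 = 21.2 / 11.7 = 1.812

1.812


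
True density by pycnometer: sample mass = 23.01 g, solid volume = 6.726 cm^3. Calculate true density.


TD = 23.01 / 6.726 = 3.421 g/cm^3

3.421


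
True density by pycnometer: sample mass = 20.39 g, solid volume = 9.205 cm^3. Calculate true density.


TD = 20.39 / 9.205 = 2.215 g/cm^3

2.215


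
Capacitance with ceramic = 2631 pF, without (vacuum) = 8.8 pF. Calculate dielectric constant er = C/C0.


er = 2631 / 8.8 = 298.98

298.98


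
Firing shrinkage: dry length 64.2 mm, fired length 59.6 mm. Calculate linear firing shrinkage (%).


FS = (64.2 - 59.6) / 64.2 * 100 = 7.17%

7.17


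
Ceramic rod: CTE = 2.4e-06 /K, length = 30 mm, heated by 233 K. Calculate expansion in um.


dL = 2.4e-06 * 30 * 233 * 1000 = 16.776 um

16.776


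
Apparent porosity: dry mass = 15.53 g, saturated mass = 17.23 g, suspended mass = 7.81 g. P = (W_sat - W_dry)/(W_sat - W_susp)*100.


P = (17.23 - 15.53) / (17.23 - 7.81) * 100 = 1.7 / 9.42 * 100 = 18.0%

18.0


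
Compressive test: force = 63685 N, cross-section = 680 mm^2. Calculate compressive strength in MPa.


CS = 63685 / 680 = 93.7 MPa

93.7


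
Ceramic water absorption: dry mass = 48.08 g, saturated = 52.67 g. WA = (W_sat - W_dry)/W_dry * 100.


WA = (52.67 - 48.08) / 48.08 * 100 = 9.55%

9.55


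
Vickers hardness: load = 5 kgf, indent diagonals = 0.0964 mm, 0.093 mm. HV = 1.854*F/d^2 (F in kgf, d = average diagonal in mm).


d_avg = (0.0964+0.093)/2 = 0.0947 mm
HV = 1.854*5/0.0947^2 = 1034

1034


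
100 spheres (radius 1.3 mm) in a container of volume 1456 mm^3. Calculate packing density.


V_sphere = 4/3*pi*1.3^3 = 9.2028 mm^3
Total V = 100*9.2028 = 920.28 mm^3
PD = 920.28 / 1456 = 0.632

0.632


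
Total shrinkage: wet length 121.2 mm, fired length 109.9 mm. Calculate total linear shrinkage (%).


TS = (121.2 - 109.9) / 121.2 * 100 = 9.32%

9.32


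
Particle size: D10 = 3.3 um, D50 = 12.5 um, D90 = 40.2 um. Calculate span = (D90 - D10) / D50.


Span = (40.2 - 3.3) / 12.5 = 36.9 / 12.5 = 2.952

2.952


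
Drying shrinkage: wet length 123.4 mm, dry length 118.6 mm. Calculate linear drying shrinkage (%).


DS = (123.4 - 118.6) / 123.4 * 100 = 3.89%

3.89


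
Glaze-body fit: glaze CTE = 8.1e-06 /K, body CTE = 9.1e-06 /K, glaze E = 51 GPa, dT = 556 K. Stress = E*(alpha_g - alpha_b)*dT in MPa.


Stress = 51*1000*(8.1e-06 - 9.1e-06)*556 = -28.4 MPa

-28.4


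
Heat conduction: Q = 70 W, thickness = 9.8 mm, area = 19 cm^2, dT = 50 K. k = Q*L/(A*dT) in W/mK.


k = 70*9.8/1000/(19/10000*50) = 7.22 W/mK

7.22


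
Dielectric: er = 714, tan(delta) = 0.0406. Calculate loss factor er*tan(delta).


Loss = 714 * 0.0406 = 28.988

28.988


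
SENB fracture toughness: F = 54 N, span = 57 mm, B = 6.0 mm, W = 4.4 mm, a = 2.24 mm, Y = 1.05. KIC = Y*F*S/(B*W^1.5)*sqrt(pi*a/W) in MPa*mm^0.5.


KIC = 1.05*54*57/(6.0*4.4^1.5)*sqrt(pi*2.24/4.4) = 73.81

73.81


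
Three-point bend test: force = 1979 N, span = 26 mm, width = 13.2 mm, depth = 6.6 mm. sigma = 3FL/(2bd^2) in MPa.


sigma = 3*1979*26/(2*13.2*6.6^2) = 134.2 MPa

134.2


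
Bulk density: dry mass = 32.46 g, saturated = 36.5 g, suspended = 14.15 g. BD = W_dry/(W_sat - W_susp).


BD = 32.46 / (36.5 - 14.15) = 32.46 / 22.35 = 1.452 g/cm^3

1.452


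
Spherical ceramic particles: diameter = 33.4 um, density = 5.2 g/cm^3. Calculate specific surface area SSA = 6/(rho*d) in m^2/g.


SSA = 6 / (5.2 * 33.4) = 0.035 m^2/g

0.035


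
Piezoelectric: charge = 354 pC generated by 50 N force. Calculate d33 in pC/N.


d33 = 354 / 50 = 7.1 pC/N

7.1


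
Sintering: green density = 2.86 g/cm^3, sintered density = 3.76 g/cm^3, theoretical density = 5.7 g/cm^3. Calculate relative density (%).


Relative = 3.76 / 5.7 * 100 = 66.0%

66.0


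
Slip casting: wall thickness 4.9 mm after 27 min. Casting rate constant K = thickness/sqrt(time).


K = 4.9 / sqrt(27) = 4.9 / 5.1962 = 0.943 mm/min^0.5

0.943


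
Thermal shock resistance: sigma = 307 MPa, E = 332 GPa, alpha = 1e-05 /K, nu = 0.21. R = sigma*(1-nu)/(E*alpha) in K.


R = 307*(1-0.21)/(332*1000*1e-05) = 73 K

73


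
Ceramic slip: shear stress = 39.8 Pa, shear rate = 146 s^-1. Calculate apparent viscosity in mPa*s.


eta = tau/gamma * 1000 = 39.8/146 * 1000 = 272.6 mPa*s

272.6


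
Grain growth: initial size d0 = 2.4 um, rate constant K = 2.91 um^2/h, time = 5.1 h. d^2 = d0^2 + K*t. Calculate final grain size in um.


d^2 = 2.4^2 + 2.91*5.1 = 20.601
d = sqrt(20.601) = 4.54 um

4.54


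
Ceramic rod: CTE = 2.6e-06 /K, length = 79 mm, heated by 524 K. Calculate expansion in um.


dL = 2.6e-06 * 79 * 524 * 1000 = 107.63 um

107.63


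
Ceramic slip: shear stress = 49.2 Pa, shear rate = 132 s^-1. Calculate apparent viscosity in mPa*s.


eta = tau/gamma * 1000 = 49.2/132 * 1000 = 372.7 mPa*s

372.7


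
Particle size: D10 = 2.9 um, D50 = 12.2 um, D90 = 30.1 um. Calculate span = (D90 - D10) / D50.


Span = (30.1 - 2.9) / 12.2 = 27.2 / 12.2 = 2.23

2.23


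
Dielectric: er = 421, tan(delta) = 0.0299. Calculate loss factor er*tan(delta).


Loss = 421 * 0.0299 = 12.588

12.588


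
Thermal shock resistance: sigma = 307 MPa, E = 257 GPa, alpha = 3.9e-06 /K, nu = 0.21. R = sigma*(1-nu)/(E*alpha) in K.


R = 307*(1-0.21)/(257*1000*3.9e-06) = 242 K

242


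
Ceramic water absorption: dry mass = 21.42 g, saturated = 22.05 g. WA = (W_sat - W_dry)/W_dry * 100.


WA = (22.05 - 21.42) / 21.42 * 100 = 2.94%

2.94


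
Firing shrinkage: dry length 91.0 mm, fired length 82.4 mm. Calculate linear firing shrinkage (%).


FS = (91.0 - 82.4) / 91.0 * 100 = 9.45%

9.45


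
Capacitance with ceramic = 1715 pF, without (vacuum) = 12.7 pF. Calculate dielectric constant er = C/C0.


er = 1715 / 12.7 = 135.04

135.04


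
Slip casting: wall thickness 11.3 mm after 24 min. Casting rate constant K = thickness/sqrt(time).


K = 11.3 / sqrt(24) = 11.3 / 4.899 = 2.307 mm/min^0.5

2.307


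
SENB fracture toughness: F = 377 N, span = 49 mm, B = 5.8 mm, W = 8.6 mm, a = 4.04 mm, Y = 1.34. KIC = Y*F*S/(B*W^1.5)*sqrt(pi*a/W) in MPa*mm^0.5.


KIC = 1.34*377*49/(5.8*8.6^1.5)*sqrt(pi*4.04/8.6) = 205.58

205.58


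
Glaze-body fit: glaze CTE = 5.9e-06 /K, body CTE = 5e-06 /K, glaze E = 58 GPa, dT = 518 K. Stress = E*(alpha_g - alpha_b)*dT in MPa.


Stress = 58*1000*(5.9e-06 - 5e-06)*518 = 27.0 MPa

27.0


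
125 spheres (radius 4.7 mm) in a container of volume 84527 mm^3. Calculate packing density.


V_sphere = 4/3*pi*4.7^3 = 434.8928 mm^3
Total V = 125*434.8928 = 54361.6 mm^3
PD = 54361.6 / 84527 = 0.643

0.643


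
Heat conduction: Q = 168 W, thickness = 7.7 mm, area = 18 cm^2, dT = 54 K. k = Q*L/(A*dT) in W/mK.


k = 168*7.7/1000/(18/10000*54) = 13.31 W/mK

13.31


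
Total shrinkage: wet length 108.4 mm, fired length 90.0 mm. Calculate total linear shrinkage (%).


TS = (108.4 - 90.0) / 108.4 * 100 = 16.97%

16.97


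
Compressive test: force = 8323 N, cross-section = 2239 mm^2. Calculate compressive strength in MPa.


CS = 8323 / 2239 = 3.7 MPa

3.7


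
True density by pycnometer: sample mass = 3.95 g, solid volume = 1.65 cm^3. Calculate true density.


TD = 3.95 / 1.65 = 2.394 g/cm^3

2.394


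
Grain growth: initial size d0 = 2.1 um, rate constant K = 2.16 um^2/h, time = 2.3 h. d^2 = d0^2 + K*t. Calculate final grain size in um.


d^2 = 2.1^2 + 2.16*2.3 = 9.378
d = sqrt(9.378) = 3.06 um

3.06


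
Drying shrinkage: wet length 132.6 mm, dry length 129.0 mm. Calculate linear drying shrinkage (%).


DS = (132.6 - 129.0) / 132.6 * 100 = 2.71%

2.71


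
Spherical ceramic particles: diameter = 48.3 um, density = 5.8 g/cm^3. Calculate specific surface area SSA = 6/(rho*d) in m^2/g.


SSA = 6 / (5.8 * 48.3) = 0.021 m^2/g

0.021


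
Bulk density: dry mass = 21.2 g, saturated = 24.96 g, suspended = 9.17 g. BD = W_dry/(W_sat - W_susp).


BD = 21.2 / (24.96 - 9.17) = 21.2 / 15.79 = 1.343 g/cm^3

1.343


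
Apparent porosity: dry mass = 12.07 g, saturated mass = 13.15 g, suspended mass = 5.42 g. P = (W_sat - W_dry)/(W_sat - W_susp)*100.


P = (13.15 - 12.07) / (13.15 - 5.42) * 100 = 1.08 / 7.73 * 100 = 14.0%

14.0


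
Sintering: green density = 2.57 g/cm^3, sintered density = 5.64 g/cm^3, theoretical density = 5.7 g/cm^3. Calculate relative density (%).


Relative = 5.64 / 5.7 * 100 = 98.9%

98.9


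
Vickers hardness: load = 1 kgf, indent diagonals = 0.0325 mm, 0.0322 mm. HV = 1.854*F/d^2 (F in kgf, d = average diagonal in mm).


d_avg = (0.0325+0.0322)/2 = 0.03235 mm
HV = 1.854*1/0.03235^2 = 1772

1772


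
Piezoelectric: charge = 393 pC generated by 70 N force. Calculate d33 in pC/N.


d33 = 393 / 70 = 5.6 pC/N

5.6


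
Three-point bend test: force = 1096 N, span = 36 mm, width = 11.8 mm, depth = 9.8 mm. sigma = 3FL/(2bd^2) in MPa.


sigma = 3*1096*36/(2*11.8*9.8^2) = 52.2 MPa

52.2


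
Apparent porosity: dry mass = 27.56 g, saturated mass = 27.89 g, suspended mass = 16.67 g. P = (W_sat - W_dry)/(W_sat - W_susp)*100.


P = (27.89 - 27.56) / (27.89 - 16.67) * 100 = 0.33 / 11.22 * 100 = 2.9%

2.9


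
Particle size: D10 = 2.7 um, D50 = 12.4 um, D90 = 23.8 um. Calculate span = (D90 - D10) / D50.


Span = (23.8 - 2.7) / 12.4 = 21.1 / 12.4 = 1.702

1.702


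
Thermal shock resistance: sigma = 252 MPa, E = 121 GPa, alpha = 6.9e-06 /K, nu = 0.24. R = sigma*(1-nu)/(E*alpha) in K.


R = 252*(1-0.24)/(121*1000*6.9e-06) = 229 K

229


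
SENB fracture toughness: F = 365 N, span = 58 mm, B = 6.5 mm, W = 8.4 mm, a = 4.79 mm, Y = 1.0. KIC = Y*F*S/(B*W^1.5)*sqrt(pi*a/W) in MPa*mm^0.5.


KIC = 1.0*365*58/(6.5*8.4^1.5)*sqrt(pi*4.79/8.4) = 179.06

179.06


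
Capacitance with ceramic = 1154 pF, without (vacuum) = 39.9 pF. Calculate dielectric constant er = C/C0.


er = 1154 / 39.9 = 28.92

28.92


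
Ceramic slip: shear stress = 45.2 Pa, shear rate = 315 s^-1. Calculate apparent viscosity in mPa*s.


eta = tau/gamma * 1000 = 45.2/315 * 1000 = 143.5 mPa*s

143.5


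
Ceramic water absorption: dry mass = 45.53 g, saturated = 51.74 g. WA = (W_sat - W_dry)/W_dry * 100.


WA = (51.74 - 45.53) / 45.53 * 100 = 13.64%

13.64


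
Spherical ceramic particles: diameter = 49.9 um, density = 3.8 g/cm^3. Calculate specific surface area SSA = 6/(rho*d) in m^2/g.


SSA = 6 / (3.8 * 49.9) = 0.032 m^2/g

0.032


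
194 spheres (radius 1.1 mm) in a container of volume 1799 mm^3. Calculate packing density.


V_sphere = 4/3*pi*1.1^3 = 5.5753 mm^3
Total V = 194*5.5753 = 1081.6082 mm^3
PD = 1081.6082 / 1799 = 0.601

0.601


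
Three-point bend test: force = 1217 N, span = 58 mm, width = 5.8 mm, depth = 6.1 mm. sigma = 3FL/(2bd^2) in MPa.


sigma = 3*1217*58/(2*5.8*6.1^2) = 490.6 MPa

490.6


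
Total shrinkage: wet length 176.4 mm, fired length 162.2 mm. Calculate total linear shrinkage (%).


TS = (176.4 - 162.2) / 176.4 * 100 = 8.05%

8.05


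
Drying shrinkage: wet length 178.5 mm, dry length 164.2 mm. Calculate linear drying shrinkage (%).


DS = (178.5 - 164.2) / 178.5 * 100 = 8.01%

8.01


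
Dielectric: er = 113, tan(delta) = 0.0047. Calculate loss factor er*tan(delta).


Loss = 113 * 0.0047 = 0.531

0.531


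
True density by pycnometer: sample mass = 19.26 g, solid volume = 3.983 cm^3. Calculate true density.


TD = 19.26 / 3.983 = 4.836 g/cm^3

4.836


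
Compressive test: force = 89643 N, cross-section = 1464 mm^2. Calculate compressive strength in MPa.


CS = 89643 / 1464 = 61.2 MPa

61.2


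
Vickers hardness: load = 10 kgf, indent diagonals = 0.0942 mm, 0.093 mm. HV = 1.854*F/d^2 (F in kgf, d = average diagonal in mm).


d_avg = (0.0942+0.093)/2 = 0.0936 mm
HV = 1.854*10/0.0936^2 = 2116

2116


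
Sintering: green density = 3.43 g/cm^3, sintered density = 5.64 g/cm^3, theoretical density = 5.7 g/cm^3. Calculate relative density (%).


Relative = 5.64 / 5.7 * 100 = 98.9%

98.9


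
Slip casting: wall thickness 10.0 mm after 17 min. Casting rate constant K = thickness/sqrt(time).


K = 10.0 / sqrt(17) = 10.0 / 4.1231 = 2.425 mm/min^0.5

2.425


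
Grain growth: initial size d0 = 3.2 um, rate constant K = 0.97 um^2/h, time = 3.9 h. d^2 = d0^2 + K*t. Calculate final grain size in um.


d^2 = 3.2^2 + 0.97*3.9 = 14.023
d = sqrt(14.023) = 3.74 um

3.74


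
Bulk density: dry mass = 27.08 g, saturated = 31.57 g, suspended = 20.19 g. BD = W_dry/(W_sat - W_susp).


BD = 27.08 / (31.57 - 20.19) = 27.08 / 11.38 = 2.38 g/cm^3

2.38


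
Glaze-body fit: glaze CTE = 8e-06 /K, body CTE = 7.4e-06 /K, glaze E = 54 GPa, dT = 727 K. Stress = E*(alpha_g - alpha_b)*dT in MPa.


Stress = 54*1000*(8e-06 - 7.4e-06)*727 = 23.6 MPa

23.6
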